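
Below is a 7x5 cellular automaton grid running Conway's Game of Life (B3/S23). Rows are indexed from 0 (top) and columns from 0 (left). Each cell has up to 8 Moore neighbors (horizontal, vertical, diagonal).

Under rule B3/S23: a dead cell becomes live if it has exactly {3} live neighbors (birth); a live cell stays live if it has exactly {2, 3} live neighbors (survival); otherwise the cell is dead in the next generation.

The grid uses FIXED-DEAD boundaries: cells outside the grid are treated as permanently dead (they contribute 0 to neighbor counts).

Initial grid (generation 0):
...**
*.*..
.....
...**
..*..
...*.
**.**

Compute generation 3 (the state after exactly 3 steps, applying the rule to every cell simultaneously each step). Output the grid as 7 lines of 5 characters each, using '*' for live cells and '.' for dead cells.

Simulating step by step:
Generation 0 (given above): 12 live cells
Generation 1: 12 live cells
...*.
...*.
...*.
...*.
..*.*
.*.**
..***
Generation 2: 14 live cells
.....
..***
..***
..***
..*.*
.*...
..*.*
Generation 3: 10 live cells
(generation 3 grid is the final answer)

Answer: ...*.
..*.*
.*...
.*...
.**.*
.**..
.....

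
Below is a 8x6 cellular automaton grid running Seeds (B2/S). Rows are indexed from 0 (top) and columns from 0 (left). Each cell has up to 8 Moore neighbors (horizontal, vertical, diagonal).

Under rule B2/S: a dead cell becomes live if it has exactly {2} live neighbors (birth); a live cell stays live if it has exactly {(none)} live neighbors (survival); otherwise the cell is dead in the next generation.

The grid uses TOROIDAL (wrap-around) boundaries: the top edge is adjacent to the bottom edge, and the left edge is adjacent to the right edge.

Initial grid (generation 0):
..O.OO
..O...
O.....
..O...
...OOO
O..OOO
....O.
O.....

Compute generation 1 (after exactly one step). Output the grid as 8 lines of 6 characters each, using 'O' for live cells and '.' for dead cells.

Simulating step by step:
Generation 0 (given above): 15 live cells
Generation 1: 11 live cells
(generation 1 grid is the final answer)

Answer: O.....
O...O.
..OO..
OO....
.O....
..O...
.O....
.O....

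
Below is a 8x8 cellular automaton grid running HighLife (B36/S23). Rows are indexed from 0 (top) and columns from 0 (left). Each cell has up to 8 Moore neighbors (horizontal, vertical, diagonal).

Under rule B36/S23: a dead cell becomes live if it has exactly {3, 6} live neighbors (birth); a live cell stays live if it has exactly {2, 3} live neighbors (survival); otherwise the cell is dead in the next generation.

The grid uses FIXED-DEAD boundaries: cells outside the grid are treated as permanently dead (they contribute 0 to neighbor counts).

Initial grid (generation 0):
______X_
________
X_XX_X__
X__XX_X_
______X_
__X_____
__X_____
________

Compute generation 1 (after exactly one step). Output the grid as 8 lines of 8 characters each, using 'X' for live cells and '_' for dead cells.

Answer: ________
________
_XXX_X__
_XXXX_X_
___X_X__
________
________
________

Derivation:
Simulating step by step:
Generation 0 (given above): 12 live cells
Generation 1: 11 live cells
(generation 1 grid is the final answer)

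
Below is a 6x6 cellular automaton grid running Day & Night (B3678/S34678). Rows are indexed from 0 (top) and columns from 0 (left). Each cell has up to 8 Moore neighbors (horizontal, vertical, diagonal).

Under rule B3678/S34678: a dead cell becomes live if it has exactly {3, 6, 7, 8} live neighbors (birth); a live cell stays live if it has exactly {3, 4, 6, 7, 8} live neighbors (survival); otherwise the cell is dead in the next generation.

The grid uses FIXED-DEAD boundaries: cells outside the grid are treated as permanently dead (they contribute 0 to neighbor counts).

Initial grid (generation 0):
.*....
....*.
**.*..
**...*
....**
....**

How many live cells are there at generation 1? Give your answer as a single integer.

Answer: 14

Derivation:
Simulating step by step:
Generation 0 (given above): 12 live cells
Generation 1: 14 live cells
......
***...
***.*.
***...
....**
....**
Population at generation 1: 14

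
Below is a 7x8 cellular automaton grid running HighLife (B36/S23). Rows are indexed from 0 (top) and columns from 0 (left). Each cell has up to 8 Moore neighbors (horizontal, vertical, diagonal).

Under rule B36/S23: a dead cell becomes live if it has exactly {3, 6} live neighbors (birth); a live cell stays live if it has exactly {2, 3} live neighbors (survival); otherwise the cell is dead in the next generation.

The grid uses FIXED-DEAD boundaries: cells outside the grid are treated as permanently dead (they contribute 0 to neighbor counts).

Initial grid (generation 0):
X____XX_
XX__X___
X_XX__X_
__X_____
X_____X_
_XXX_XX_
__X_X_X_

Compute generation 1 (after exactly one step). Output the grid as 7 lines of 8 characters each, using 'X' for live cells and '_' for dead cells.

Answer: XX___X__
X_XXX_X_
X_XX____
__XX____
___X_XX_
_XXXX_XX
_XX_X_X_

Derivation:
Simulating step by step:
Generation 0 (given above): 21 live cells
Generation 1: 26 live cells
(generation 1 grid is the final answer)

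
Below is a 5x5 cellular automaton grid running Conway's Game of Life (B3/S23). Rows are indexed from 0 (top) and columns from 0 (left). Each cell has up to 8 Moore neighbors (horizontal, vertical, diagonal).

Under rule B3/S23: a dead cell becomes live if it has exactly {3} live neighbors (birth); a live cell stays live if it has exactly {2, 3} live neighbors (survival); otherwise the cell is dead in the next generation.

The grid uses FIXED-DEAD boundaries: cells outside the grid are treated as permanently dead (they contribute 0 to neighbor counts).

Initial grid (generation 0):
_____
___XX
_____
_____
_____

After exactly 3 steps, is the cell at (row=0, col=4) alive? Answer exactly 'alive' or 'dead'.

Simulating step by step:
Generation 0 (given above): 2 live cells
Generation 1: 0 live cells
_____
_____
_____
_____
_____
Generation 2: 0 live cells
_____
_____
_____
_____
_____
Generation 3: 0 live cells
_____
_____
_____
_____
_____

Cell (0,4) at generation 3: 0 -> dead

Answer: dead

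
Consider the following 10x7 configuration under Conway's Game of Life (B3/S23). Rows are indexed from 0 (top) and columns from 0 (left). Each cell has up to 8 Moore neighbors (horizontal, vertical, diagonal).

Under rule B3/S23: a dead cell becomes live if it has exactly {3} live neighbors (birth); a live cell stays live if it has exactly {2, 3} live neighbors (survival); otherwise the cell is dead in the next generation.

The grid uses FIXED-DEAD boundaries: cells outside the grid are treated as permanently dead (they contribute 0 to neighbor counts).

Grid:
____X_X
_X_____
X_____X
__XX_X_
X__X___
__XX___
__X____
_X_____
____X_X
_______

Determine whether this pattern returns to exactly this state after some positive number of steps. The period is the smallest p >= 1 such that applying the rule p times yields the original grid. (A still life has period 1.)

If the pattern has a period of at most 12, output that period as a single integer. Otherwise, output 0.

Answer: 0

Derivation:
Simulating and comparing each generation to the original:
Gen 0 (original, given above): 16 live cells
Gen 1: 14 live cells, differs from original
Gen 2: 11 live cells, differs from original
Gen 3: 16 live cells, differs from original
Gen 4: 8 live cells, differs from original
Gen 5: 2 live cells, differs from original
Gen 6: 0 live cells, differs from original
Gen 7: 0 live cells, differs from original
Gen 8: 0 live cells, differs from original
Gen 9: 0 live cells, differs from original
Gen 10: 0 live cells, differs from original
Gen 11: 0 live cells, differs from original
Gen 12: 0 live cells, differs from original
No period found within 12 steps.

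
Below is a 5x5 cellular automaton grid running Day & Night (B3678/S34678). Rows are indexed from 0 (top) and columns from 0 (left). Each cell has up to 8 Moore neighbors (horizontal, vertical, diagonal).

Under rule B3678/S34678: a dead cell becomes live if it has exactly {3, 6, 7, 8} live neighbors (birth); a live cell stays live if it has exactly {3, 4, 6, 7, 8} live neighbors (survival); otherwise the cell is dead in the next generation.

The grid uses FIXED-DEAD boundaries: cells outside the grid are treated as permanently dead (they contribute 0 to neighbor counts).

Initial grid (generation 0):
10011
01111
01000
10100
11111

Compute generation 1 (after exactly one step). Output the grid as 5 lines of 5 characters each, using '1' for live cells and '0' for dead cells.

Answer: 01011
11111
11000
11100
01110

Derivation:
Simulating step by step:
Generation 0 (given above): 15 live cells
Generation 1: 16 live cells
(generation 1 grid is the final answer)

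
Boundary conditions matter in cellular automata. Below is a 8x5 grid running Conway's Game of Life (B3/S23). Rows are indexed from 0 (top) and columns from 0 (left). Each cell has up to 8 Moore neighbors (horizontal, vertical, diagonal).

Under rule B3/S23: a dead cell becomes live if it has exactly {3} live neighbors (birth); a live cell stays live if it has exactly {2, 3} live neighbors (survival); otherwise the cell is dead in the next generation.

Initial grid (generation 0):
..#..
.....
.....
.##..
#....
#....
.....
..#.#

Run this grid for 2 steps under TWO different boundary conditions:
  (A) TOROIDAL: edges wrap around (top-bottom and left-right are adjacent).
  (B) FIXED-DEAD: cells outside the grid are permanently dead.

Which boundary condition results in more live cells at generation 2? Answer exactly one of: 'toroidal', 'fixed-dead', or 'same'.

Answer: same

Derivation:
Under TOROIDAL boundary, generation 2:
.....
.....
.....
.....
.....
.....
.....
.....
Population = 0

Under FIXED-DEAD boundary, generation 2:
.....
.....
.....
.....
.....
.....
.....
.....
Population = 0

Comparison: toroidal=0, fixed-dead=0 -> same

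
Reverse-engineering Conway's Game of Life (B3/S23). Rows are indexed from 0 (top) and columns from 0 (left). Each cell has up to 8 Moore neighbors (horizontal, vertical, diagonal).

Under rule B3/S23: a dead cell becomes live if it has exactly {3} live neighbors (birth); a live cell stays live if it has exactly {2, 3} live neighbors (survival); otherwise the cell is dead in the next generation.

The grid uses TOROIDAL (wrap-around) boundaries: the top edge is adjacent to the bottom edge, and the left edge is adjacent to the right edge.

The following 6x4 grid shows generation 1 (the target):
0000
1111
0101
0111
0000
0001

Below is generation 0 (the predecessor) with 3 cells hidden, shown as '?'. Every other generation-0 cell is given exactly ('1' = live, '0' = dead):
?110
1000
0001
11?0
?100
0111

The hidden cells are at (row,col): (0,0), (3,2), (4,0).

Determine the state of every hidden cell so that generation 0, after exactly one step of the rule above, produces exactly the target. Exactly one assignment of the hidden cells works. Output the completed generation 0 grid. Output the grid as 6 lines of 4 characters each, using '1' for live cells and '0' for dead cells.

Hidden generation-0 cells (in order): (0,0), (3,2), (4,0).
A hidden cell only influences target cells in its own 3x3 neighborhood. Try each of the 2^3 = 8 assignments, step the completed generation 0 forward once under B3/S23, and compare with the target:
  (0,0)=0 (3,2)=0 (4,0)=0 -> step gives (3,0)='1' but target has '0' -> reject
  (0,0)=0 (3,2)=0 (4,0)=1 -> step reproduces the target at every cell -> ACCEPT
  (0,0)=0 (3,2)=1 (4,0)=0 -> step gives (2,1)='0' but target has '1' -> reject
  (0,0)=0 (3,2)=1 (4,0)=1 -> step gives (2,1)='0' but target has '1' -> reject
  (0,0)=1 (3,2)=0 (4,0)=0 -> step gives (1,1)='0' but target has '1' -> reject
  (0,0)=1 (3,2)=0 (4,0)=1 -> step gives (1,1)='0' but target has '1' -> reject
  (0,0)=1 (3,2)=1 (4,0)=0 -> step gives (1,1)='0' but target has '1' -> reject
  (0,0)=1 (3,2)=1 (4,0)=1 -> step gives (1,1)='0' but target has '1' -> reject
Unique solution: (0,0)=dead, (3,2)=dead, (4,0)=live.
Check: live-neighbor counts of every cell in the completed generation 0:
4444
2333
4322
4333
5554
5553
Applying B3/S23 to generation 0 with these counts gives:
0000
1111
0101
0111
0000
0001
which matches the target exactly.

Answer: 0110
1000
0001
1100
1100
0111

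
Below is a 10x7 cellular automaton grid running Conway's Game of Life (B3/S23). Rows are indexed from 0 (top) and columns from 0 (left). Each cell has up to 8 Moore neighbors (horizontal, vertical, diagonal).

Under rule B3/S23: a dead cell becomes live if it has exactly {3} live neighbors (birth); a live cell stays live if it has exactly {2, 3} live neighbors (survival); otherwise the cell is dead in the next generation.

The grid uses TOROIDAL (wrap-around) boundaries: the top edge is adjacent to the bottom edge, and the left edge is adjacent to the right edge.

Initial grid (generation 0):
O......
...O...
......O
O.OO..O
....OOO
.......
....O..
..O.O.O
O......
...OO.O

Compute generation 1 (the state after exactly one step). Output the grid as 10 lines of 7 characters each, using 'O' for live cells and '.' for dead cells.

Simulating step by step:
Generation 0 (given above): 18 live cells
Generation 1: 24 live cells
(generation 1 grid is the final answer)

Answer: ...OO..
.......
O.OO..O
O..OO..
O..OOOO
....O..
...O.O.
...O.O.
O...O.O
O.....O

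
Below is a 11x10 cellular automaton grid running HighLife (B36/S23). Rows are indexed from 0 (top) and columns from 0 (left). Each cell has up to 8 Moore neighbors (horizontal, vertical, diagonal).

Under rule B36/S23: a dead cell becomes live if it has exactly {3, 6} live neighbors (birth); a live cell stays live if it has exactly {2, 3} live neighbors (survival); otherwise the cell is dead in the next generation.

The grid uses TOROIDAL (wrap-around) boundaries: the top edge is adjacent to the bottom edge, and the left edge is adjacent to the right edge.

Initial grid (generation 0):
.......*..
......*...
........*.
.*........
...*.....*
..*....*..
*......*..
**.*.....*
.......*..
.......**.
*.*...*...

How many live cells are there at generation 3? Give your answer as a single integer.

Simulating step by step:
Generation 0 (given above): 20 live cells
Generation 1: 21 live cells
......**..
.......*..
..........
..........
..*.......
........*.
*.*.....**
**......**
*......*.*
......***.
......*.*.
Generation 2: 14 live cells
......*.*.
......**..
..........
..........
..........
.*......*.
.......*..
.......*..
.*....*.*.
......*...
.....*..*.
Generation 3: 15 live cells
.....**.*.
......**..
..........
..........
..........
..........
.......**.
......***.
......*...
.....**...
.....**...
Population at generation 3: 15

Answer: 15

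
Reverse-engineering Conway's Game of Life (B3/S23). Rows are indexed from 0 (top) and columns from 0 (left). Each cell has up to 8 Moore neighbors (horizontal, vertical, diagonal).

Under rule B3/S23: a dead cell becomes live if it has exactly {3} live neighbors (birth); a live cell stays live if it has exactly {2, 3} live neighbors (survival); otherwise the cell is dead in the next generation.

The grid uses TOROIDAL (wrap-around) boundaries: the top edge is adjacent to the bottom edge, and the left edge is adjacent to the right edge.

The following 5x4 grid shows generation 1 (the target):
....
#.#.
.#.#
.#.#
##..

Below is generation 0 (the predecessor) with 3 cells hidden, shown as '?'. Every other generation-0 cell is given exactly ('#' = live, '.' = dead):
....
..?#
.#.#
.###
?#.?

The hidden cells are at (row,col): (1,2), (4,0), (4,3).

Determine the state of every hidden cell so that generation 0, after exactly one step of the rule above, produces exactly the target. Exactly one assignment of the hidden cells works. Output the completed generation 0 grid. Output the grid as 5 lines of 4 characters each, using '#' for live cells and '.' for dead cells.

Answer: ....
...#
.#.#
.###
.#..

Derivation:
Hidden generation-0 cells (in order): (1,2), (4,0), (4,3).
A hidden cell only influences target cells in its own 3x3 neighborhood. Try each of the 2^3 = 8 assignments, step the completed generation 0 forward once under B3/S23, and compare with the target:
  (1,2)=. (4,0)=. (4,3)=. -> step reproduces the target at every cell -> ACCEPT
  (1,2)=. (4,0)=. (4,3)=# -> step gives (0,0)='#' but target has '.' -> reject
  (1,2)=. (4,0)=# (4,3)=. -> step gives (0,0)='#' but target has '.' -> reject
  (1,2)=. (4,0)=# (4,3)=# -> step gives (0,2)='#' but target has '.' -> reject
  (1,2)=# (4,0)=. (4,3)=. -> step gives (0,2)='#' but target has '.' -> reject
  (1,2)=# (4,0)=. (4,3)=# -> step gives (0,0)='#' but target has '.' -> reject
  (1,2)=# (4,0)=# (4,3)=. -> step gives (0,0)='#' but target has '.' -> reject
  (1,2)=# (4,0)=# (4,3)=# -> step gives (0,1)='#' but target has '.' -> reject
Unique solution: (1,2)=dead, (4,0)=dead, (4,3)=dead.
Check: live-neighbor counts of every cell in the completed generation 0:
2121
3131
5263
5352
3242
Applying B3/S23 to generation 0 with these counts gives:
....
#.#.
.#.#
.#.#
##..
which matches the target exactly.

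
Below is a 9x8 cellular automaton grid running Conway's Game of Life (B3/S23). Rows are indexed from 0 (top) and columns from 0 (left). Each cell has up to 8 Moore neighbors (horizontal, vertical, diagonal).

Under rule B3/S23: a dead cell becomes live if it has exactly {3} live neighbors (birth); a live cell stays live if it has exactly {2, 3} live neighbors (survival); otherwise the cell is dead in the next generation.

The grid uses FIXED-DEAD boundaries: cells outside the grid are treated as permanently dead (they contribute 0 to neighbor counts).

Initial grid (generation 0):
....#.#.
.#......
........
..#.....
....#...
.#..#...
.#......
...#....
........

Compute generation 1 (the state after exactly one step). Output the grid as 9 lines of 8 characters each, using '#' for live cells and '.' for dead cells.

Simulating step by step:
Generation 0 (given above): 9 live cells
Generation 1: 2 live cells
(generation 1 grid is the final answer)

Answer: ........
........
........
........
...#....
........
..#.....
........
........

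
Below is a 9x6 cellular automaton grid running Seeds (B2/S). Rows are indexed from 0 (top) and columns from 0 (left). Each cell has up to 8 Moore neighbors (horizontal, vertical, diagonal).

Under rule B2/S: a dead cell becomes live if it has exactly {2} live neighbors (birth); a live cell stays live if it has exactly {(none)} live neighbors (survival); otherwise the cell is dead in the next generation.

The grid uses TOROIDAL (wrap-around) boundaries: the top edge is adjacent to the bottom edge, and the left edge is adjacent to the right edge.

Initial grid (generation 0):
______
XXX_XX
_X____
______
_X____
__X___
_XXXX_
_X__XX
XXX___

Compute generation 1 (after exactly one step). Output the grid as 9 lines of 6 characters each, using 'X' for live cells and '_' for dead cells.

Simulating step by step:
Generation 0 (given above): 18 live cells
Generation 1: 12 live cells
(generation 1 grid is the final answer)

Answer: ____X_
___X__
___XX_
XXX___
__X___
X___X_
______
______
___XX_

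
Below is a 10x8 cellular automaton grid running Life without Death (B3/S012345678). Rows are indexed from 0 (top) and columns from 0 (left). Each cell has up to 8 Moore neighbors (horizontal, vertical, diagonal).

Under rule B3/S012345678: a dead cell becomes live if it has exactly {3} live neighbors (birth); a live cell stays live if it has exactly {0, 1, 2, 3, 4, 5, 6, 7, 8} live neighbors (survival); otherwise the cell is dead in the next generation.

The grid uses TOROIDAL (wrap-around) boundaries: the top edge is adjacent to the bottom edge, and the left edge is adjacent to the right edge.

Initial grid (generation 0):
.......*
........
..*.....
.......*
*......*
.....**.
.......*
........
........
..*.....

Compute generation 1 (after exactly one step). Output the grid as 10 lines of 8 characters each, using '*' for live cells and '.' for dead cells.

Answer: .......*
........
..*.....
*......*
*......*
*....**.
......**
........
........
..*.....

Derivation:
Simulating step by step:
Generation 0 (given above): 9 live cells
Generation 1: 12 live cells
(generation 1 grid is the final answer)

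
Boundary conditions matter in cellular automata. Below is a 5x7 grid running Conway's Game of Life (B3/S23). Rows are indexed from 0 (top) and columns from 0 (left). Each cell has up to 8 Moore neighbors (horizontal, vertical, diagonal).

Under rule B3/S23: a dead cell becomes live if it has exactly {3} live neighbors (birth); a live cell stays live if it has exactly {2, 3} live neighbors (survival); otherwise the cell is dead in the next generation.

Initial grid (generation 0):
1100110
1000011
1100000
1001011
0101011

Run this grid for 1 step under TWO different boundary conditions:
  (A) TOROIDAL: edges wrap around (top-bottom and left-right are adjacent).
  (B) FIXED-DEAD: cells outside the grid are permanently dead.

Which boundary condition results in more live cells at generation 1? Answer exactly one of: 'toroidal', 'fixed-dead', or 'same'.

Under TOROIDAL boundary, generation 1:
0110000
0000110
0100100
0000010
0101000
Population = 9

Under FIXED-DEAD boundary, generation 1:
1100111
0000111
1100100
1000011
0010011
Population = 17

Comparison: toroidal=9, fixed-dead=17 -> fixed-dead

Answer: fixed-dead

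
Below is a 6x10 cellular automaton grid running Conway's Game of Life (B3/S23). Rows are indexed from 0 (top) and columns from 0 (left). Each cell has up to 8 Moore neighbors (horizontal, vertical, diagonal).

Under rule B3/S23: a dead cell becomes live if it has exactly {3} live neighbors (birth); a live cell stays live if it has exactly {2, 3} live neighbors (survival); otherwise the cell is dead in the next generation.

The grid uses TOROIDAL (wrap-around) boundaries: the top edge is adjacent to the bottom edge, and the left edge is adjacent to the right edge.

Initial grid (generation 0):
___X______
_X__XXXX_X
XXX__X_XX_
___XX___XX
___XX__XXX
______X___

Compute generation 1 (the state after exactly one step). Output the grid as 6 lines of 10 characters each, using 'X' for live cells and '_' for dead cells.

Simulating step by step:
Generation 0 (given above): 23 live cells
Generation 1: 22 live cells
(generation 1 grid is the final answer)

Answer: ____X__X__
_X_XXX_X_X
_XX_______
_X___XX___
___XXX_X_X
___XX__XX_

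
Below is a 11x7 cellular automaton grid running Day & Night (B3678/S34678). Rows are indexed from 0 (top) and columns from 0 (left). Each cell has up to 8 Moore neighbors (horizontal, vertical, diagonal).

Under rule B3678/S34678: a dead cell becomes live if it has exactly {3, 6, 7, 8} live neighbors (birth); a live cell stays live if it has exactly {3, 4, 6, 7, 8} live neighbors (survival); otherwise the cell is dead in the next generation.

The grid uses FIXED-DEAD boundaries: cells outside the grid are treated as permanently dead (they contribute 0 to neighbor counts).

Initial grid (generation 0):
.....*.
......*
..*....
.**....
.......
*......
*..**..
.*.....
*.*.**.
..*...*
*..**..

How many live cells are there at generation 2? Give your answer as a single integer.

Simulating step by step:
Generation 0 (given above): 19 live cells
Generation 1: 8 live cells
.......
.......
.*.....
.......
.*.....
.......
.*.....
***..*.
...*...
.......
.......
Generation 2: 7 live cells
.......
.......
.......
.......
.......
.......
***....
.**....
.**....
.......
.......
Population at generation 2: 7

Answer: 7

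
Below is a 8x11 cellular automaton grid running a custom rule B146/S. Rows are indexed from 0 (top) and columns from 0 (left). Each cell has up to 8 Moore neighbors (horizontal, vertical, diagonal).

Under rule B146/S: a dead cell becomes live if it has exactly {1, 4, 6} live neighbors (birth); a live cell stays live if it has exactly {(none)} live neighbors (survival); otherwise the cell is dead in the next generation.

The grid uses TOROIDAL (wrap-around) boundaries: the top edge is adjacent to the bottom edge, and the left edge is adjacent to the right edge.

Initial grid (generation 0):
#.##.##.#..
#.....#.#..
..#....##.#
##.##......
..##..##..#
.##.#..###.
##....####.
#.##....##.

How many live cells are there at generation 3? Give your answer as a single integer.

Answer: 19

Derivation:
Simulating step by step:
Generation 0 (given above): 39 live cells
Generation 1: 18 live cells
.........##
.#.....#.#.
##.........
.......#...
#...#...#..
#..#......#
...#.......
.#....##...
Generation 2: 24 live cells
.....#..#..
#.....#...#
.........#.
..#####..#.
..#..##....
.....#.##..
.....#..##.
...###.....
Generation 3: 19 live cells
.##.#......
.#..#......
.....#....#
...........
...#...#..#
.###......#
..#...#...#
..#.......#
Population at generation 3: 19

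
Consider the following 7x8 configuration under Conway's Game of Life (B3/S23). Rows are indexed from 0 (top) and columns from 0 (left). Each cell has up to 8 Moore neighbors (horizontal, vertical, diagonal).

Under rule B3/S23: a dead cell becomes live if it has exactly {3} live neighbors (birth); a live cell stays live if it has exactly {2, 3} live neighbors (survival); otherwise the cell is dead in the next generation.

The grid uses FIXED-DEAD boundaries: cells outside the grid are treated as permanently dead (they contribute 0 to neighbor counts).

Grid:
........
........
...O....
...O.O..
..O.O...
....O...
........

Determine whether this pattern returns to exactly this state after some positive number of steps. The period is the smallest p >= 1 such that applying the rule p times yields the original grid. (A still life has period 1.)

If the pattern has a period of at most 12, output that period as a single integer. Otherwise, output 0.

Answer: 2

Derivation:
Simulating and comparing each generation to the original:
Gen 0 (original, given above): 6 live cells
Gen 1: 6 live cells, differs from original
Gen 2: 6 live cells, MATCHES original -> period = 2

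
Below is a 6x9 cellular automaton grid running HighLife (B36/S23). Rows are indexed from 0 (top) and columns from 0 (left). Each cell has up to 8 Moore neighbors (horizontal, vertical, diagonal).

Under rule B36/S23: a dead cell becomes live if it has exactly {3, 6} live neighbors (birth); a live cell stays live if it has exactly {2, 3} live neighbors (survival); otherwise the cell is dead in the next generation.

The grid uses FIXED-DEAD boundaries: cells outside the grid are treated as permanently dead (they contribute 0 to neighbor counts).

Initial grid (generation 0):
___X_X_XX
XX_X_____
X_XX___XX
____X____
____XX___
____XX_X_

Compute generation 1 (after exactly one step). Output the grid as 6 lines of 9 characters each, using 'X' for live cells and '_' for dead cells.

Simulating step by step:
Generation 0 (given above): 18 live cells
Generation 1: 17 live cells
(generation 1 grid is the final answer)

Answer: __X_X____
XX_X__X__
X_XXX____
____XX___
___X__X__
____XXX__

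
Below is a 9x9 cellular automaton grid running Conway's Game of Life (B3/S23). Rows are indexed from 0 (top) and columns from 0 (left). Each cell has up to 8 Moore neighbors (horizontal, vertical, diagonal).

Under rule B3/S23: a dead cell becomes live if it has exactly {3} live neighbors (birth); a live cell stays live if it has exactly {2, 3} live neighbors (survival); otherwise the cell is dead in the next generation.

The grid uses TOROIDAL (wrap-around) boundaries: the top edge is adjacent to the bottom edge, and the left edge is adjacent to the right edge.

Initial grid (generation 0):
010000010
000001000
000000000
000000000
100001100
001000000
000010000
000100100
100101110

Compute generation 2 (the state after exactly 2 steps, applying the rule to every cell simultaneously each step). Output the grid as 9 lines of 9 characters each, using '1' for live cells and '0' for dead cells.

Simulating step by step:
Generation 0 (given above): 15 live cells
Generation 1: 14 live cells
000011011
000000000
000000000
000000000
000000000
000001000
000100000
000100110
001011011
Generation 2: 13 live cells
(generation 2 grid is the final answer)

Answer: 000111011
000000000
000000000
000000000
000000000
000000000
000010100
001101111
000000000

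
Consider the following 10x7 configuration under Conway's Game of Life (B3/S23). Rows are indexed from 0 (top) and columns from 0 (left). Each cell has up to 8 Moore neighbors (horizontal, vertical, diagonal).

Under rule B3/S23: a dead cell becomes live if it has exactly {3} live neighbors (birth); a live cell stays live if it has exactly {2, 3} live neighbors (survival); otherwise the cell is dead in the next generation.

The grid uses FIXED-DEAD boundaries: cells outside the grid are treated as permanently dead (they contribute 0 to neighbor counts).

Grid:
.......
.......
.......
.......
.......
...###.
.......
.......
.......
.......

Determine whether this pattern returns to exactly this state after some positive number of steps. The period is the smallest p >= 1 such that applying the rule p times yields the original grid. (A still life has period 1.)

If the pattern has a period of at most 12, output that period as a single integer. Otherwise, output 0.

Answer: 2

Derivation:
Simulating and comparing each generation to the original:
Gen 0 (original, given above): 3 live cells
Gen 1: 3 live cells, differs from original
Gen 2: 3 live cells, MATCHES original -> period = 2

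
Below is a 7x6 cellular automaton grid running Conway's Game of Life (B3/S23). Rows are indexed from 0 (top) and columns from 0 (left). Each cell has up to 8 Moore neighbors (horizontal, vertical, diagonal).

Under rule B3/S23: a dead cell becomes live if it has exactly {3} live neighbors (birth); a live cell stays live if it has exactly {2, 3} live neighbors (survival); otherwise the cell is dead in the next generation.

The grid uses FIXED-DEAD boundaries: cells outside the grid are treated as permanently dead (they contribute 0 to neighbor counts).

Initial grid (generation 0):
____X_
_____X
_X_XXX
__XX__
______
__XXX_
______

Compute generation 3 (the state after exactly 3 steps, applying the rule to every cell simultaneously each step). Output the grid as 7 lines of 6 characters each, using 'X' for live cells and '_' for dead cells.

Answer: ______
______
__XX__
__X_X_
__X_X_
___XX_
______

Derivation:
Simulating step by step:
Generation 0 (given above): 11 live cells
Generation 1: 9 live cells
______
___X_X
___X_X
__XX__
____X_
___X__
___X__
Generation 2: 7 live cells
______
______
___X__
__XX__
__X_X_
___XX_
______
Generation 3: 8 live cells
(generation 3 grid is the final answer)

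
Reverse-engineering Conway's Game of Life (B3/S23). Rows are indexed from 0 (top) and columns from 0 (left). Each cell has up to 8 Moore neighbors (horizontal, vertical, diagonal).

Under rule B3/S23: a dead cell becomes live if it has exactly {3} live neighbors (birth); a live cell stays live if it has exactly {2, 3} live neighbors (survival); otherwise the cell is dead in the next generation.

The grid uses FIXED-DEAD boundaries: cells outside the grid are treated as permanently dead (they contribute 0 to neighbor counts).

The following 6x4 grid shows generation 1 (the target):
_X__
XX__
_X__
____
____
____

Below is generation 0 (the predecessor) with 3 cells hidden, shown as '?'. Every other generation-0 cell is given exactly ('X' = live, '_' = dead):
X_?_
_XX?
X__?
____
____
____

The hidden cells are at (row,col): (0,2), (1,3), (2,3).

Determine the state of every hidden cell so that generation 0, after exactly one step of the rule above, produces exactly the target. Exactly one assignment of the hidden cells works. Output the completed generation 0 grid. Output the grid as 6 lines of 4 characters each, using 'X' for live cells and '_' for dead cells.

Answer: X___
_XX_
X___
____
____
____

Derivation:
Hidden generation-0 cells (in order): (0,2), (1,3), (2,3).
A hidden cell only influences target cells in its own 3x3 neighborhood. Try each of the 2^3 = 8 assignments, step the completed generation 0 forward once under B3/S23, and compare with the target:
  (0,2)=_ (1,3)=_ (2,3)=_ -> step reproduces the target at every cell -> ACCEPT
  (0,2)=_ (1,3)=_ (2,3)=X -> step gives (1,2)='X' but target has '_' -> reject
  (0,2)=_ (1,3)=X (2,3)=_ -> step gives (0,2)='X' but target has '_' -> reject
  (0,2)=_ (1,3)=X (2,3)=X -> step gives (0,2)='X' but target has '_' -> reject
  (0,2)=X (1,3)=_ (2,3)=_ -> step gives (0,1)='_' but target has 'X' -> reject
  (0,2)=X (1,3)=_ (2,3)=X -> step gives (0,1)='_' but target has 'X' -> reject
  (0,2)=X (1,3)=X (2,3)=_ -> step gives (0,1)='_' but target has 'X' -> reject
  (0,2)=X (1,3)=X (2,3)=X -> step gives (0,1)='_' but target has 'X' -> reject
Unique solution: (0,2)=dead, (1,3)=dead, (2,3)=dead.
Check: live-neighbor counts of every cell in the completed generation 0:
1321
3311
1321
1100
0000
0000
Applying B3/S23 to generation 0 with these counts gives:
_X__
XX__
_X__
____
____
____
which matches the target exactly.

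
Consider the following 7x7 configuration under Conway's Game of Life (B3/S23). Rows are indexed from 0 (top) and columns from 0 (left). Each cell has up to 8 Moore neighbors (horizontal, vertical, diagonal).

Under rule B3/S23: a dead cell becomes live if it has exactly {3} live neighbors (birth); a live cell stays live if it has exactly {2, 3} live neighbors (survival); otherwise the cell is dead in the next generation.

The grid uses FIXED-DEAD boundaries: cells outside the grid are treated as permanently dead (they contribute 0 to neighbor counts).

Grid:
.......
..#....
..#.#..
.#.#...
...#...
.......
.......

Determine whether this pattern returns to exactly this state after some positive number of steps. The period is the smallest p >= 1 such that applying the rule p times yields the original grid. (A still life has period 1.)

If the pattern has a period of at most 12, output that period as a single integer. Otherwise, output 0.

Simulating and comparing each generation to the original:
Gen 0 (original, given above): 6 live cells
Gen 1: 6 live cells, differs from original
Gen 2: 6 live cells, MATCHES original -> period = 2

Answer: 2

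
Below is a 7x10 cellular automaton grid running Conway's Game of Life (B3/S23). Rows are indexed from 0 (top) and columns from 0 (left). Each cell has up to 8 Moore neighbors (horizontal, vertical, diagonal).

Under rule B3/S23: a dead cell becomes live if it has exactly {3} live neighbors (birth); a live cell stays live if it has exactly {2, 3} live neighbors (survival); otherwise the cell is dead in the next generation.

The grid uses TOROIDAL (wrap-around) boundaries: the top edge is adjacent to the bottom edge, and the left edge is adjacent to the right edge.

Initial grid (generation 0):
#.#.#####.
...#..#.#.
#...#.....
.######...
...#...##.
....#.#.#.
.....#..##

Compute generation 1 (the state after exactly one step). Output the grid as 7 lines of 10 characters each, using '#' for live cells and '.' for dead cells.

Simulating step by step:
Generation 0 (given above): 27 live cells
Generation 1: 19 live cells
(generation 1 grid is the final answer)

Answer: ...##.....
.#.#..#.#.
.#....##..
.##..###..
........#.
....###...
...#......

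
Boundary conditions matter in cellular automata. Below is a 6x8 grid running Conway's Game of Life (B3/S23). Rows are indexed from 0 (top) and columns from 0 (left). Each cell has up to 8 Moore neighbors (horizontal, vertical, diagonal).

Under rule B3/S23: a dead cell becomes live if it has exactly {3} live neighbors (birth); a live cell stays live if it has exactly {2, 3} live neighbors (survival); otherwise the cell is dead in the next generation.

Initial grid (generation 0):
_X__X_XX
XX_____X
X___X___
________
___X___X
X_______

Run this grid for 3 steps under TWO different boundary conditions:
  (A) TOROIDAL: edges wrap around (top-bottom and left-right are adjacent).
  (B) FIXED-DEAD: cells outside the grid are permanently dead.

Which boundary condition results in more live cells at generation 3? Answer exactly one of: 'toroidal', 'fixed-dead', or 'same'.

Answer: toroidal

Derivation:
Under TOROIDAL boundary, generation 3:
XXX__XX_
__X__X__
__X__XX_
XX______
________
X______X
Population = 14

Under FIXED-DEAD boundary, generation 3:
_X______
__X__X_X
_X____X_
________
________
________
Population = 6

Comparison: toroidal=14, fixed-dead=6 -> toroidal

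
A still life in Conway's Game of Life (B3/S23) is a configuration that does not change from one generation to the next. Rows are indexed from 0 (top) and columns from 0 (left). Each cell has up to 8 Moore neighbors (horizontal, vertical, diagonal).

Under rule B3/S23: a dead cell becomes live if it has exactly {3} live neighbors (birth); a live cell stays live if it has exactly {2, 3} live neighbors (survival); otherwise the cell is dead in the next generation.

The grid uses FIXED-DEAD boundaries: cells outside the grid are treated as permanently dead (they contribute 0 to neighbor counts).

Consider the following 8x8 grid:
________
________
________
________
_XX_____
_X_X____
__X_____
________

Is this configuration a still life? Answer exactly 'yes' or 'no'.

Answer: yes

Derivation:
Compute generation 1 and compare to generation 0 (given above):
Generation 1:
________
________
________
________
_XX_____
_X_X____
__X_____
________
The grids are IDENTICAL -> still life.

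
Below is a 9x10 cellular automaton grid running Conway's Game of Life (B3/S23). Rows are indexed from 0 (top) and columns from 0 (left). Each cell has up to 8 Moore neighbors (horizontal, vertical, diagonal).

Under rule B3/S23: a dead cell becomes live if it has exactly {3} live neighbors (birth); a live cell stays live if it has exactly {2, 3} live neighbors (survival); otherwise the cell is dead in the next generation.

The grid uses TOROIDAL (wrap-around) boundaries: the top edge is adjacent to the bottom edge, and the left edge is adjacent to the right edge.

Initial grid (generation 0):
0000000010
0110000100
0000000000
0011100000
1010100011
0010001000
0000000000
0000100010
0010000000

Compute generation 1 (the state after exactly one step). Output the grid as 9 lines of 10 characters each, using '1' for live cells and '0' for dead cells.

Simulating step by step:
Generation 0 (given above): 17 live cells
Generation 1: 14 live cells
(generation 1 grid is the final answer)

Answer: 0110000000
0000000000
0100000000
0110100001
0010110001
0101000001
0000000000
0000000000
0000000000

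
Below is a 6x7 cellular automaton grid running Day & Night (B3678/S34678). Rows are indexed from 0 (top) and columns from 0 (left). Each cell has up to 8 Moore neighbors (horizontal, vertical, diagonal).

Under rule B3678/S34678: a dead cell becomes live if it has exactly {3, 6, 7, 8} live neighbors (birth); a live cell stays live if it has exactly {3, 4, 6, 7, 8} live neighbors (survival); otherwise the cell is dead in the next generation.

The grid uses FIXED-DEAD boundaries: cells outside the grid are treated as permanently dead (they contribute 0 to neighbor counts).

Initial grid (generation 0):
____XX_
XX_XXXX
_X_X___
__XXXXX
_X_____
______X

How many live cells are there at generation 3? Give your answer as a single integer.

Answer: 14

Derivation:
Simulating step by step:
Generation 0 (given above): 17 live cells
Generation 1: 19 live cells
___XXXX
___X_X_
XXX_XX_
_XXXX__
__XXX_X
_______
Generation 2: 16 live cells
____XX_
_X_XX__
_X_X_X_
X_XX___
_XX_XX_
___X___
Generation 3: 14 live cells
___XX__
___X___
XXXX___
___X_X_
_XX_X__
__X_X__
Population at generation 3: 14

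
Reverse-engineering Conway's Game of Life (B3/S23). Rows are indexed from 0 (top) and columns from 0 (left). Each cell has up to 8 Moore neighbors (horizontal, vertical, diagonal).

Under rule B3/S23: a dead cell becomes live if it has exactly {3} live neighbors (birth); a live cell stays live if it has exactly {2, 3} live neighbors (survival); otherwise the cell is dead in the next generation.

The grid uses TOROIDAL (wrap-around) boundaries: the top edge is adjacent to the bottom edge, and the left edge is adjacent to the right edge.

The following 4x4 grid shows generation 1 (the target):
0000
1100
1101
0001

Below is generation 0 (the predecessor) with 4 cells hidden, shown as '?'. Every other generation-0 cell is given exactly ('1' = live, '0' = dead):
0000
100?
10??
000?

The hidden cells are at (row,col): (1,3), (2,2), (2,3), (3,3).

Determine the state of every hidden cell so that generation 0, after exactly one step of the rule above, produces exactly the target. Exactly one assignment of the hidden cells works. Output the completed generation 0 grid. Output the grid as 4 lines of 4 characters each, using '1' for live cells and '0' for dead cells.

Hidden generation-0 cells (in order): (1,3), (2,2), (2,3), (3,3).
A hidden cell only influences target cells in its own 3x3 neighborhood. Try each of the 2^4 = 16 assignments, step the completed generation 0 forward once under B3/S23, and compare with the target:
  (1,3)=0 (2,2)=0 (2,3)=0 (3,3)=0 -> step gives (1,0)='0' but target has '1' -> reject
  (1,3)=0 (2,2)=0 (2,3)=0 (3,3)=1 -> step gives (1,0)='0' but target has '1' -> reject
  (1,3)=0 (2,2)=0 (2,3)=1 (3,3)=0 -> step gives (1,1)='0' but target has '1' -> reject
  (1,3)=0 (2,2)=0 (2,3)=1 (3,3)=1 -> step gives (1,1)='0' but target has '1' -> reject
  (1,3)=0 (2,2)=1 (2,3)=0 (3,3)=0 -> step gives (1,0)='0' but target has '1' -> reject
  (1,3)=0 (2,2)=1 (2,3)=0 (3,3)=1 -> step gives (1,0)='0' but target has '1' -> reject
  (1,3)=0 (2,2)=1 (2,3)=1 (3,3)=0 -> step reproduces the target at every cell -> ACCEPT
  (1,3)=0 (2,2)=1 (2,3)=1 (3,3)=1 -> step gives (2,2)='1' but target has '0' -> reject
  (1,3)=1 (2,2)=0 (2,3)=0 (3,3)=0 -> step gives (1,1)='0' but target has '1' -> reject
  (1,3)=1 (2,2)=0 (2,3)=0 (3,3)=1 -> step gives (0,0)='1' but target has '0' -> reject
  (1,3)=1 (2,2)=0 (2,3)=1 (3,3)=0 -> step gives (1,1)='0' but target has '1' -> reject
  (1,3)=1 (2,2)=0 (2,3)=1 (3,3)=1 -> step gives (0,0)='1' but target has '0' -> reject
  (1,3)=1 (2,2)=1 (2,3)=0 (3,3)=0 -> step gives (1,3)='1' but target has '0' -> reject
  (1,3)=1 (2,2)=1 (2,3)=0 (3,3)=1 -> step gives (0,0)='1' but target has '0' -> reject
  (1,3)=1 (2,2)=1 (2,3)=1 (3,3)=0 -> step gives (1,2)='1' but target has '0' -> reject
  (1,3)=1 (2,2)=1 (2,3)=1 (3,3)=1 -> step gives (0,0)='1' but target has '0' -> reject
Unique solution: (1,3)=dead, (2,2)=live, (2,3)=live, (3,3)=dead.
Check: live-neighbor counts of every cell in the completed generation 0:
1101
2324
2313
2223
Applying B3/S23 to generation 0 with these counts gives:
0000
1100
1101
0001
which matches the target exactly.

Answer: 0000
1000
1011
0000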